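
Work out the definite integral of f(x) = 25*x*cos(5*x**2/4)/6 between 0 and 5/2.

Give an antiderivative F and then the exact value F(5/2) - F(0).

Antiderivative: F(x) = 5*sin(5*x**2/4)/3; value = 5*sin(125/16)/3

The substitution u = 5*x**2/4 works: f is exactly (dF/du)*(du/dx) for that inner function.
F(x) = 5*sin(5*x**2/4)/3 is an antiderivative of f.
Check: d/dx[5*sin(5*x**2/4)/3] = 25*x*cos(5*x**2/4)/6 = f(x).
F(5/2) = 5*sin(125/16)/3; F(0) = 0.
Integral = F(5/2) - F(0) = 5*sin(125/16)/3.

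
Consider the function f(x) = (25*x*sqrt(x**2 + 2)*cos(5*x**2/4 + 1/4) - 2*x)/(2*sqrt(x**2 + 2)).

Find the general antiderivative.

Since d/dx undoes antidifferentiation here, F'(x) = f(x) is required of F(x).
Check: d/dx[-sqrt(x**2 + 2) + 5*sin(5*x**2/4 + 1/4)] = (25*x*sqrt(x**2 + 2)*cos(5*x**2/4 + 1/4) - 2*x)/(2*sqrt(x**2 + 2)) = f(x).

F(x) = -sqrt(x**2 + 2) + 5*sin(5*x**2/4 + 1/4) + C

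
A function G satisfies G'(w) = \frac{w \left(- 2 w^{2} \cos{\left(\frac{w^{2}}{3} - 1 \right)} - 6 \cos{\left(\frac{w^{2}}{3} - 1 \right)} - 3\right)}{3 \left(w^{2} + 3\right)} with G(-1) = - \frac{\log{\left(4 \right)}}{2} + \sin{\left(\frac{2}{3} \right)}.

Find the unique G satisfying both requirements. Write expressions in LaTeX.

G(w) = - \frac{\log{\left(w^{2} + 3 \right)} + 2 \sin{\left(\frac{w^{2}}{3} - 1 \right)}}{2}

A first test for any G(w): its w-derivative must equal the given G'(w).
A general antiderivative is - \frac{\log{\left(w^{2} + 3 \right)}}{2} - \sin{\left(\frac{w^{2}}{3} - 1 \right)} + C.
The condition gives C = - \frac{\log{\left(4 \right)}}{2} + \sin{\left(\frac{2}{3} \right)} - (- \frac{\log{\left(4 \right)}}{2} + \sin{\left(\frac{2}{3} \right)}) = 0.
So G(w) = - \frac{\log{\left(w^{2} + 3 \right)} + 2 \sin{\left(\frac{w^{2}}{3} - 1 \right)}}{2}.
Check: d/dw[- \frac{\log{\left(w^{2} + 3 \right)} + 2 \sin{\left(\frac{w^{2}}{3} - 1 \right)}}{2}] = \frac{- 2 w^{3} \cos{\left(\frac{w^{2}}{3} - 1 \right)} - 6 w \cos{\left(\frac{w^{2}}{3} - 1 \right)} - 3 w}{3 w^{2} + 9}, which equals G'(w).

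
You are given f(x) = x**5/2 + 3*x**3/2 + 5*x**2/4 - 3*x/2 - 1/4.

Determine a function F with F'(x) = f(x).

An antiderivative is F(x) = x**6/12 + 3*x**4/8 + 5*x**3/12 - 3*x**2/4 - x/4.

The integrand splits into summands that can be handled one at a time.
Check: d/dx[x**6/12 + 3*x**4/8 + 5*x**3/12 - 3*x**2/4 - x/4] = x**5/2 + 3*x**3/2 + 5*x**2/4 - 3*x/2 - 1/4 = f(x).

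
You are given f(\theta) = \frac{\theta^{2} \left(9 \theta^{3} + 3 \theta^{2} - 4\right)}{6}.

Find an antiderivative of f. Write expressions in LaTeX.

Check any antiderivative F(\theta) by computing F'(\theta) and comparing it with f(\theta).
Check: d/d\theta[\frac{\theta^{3} \left(45 \theta^{3} + 18 \theta^{2} - 40\right)}{180}] = \frac{3 \theta^{5}}{2} + \frac{\theta^{4}}{2} - \frac{2 \theta^{2}}{3}, which equals f(\theta).

An antiderivative is F(\theta) = \frac{\theta^{3} \left(45 \theta^{3} + 18 \theta^{2} - 40\right)}{180}.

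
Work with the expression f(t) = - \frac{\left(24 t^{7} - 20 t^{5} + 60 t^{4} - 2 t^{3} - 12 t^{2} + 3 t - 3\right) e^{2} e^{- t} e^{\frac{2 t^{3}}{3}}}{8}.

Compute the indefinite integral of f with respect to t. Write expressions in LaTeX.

Recognize the product-rule pattern: f = u'v + uv' with u = - \frac{3 t^{5}}{2} + \frac{t^{3}}{2} + \frac{3 t}{8}, v = e^{\frac{2 t^{3}}{3} - t + 2}, so integration by parts undoes it.
Check: d/dt[\frac{3 \left(- 2 t^{5} + \frac{2 t^{3}}{3} + \frac{t}{2}\right) e^{\frac{2 t^{3}}{3} - t + 2}}{4}] = - 3 t^{7} e^{2} e^{- t} e^{\frac{2 t^{3}}{3}} + \frac{5 t^{5} e^{2} e^{- t} e^{\frac{2 t^{3}}{3}}}{2} - \frac{15 t^{4} e^{2} e^{- t} e^{\frac{2 t^{3}}{3}}}{2} + \frac{t^{3} e^{2} e^{- t} e^{\frac{2 t^{3}}{3}}}{4} + \frac{3 t^{2} e^{2} e^{- t} e^{\frac{2 t^{3}}{3}}}{2} - \frac{3 t e^{2} e^{- t} e^{\frac{2 t^{3}}{3}}}{8} + \frac{3 e^{2} e^{- t} e^{\frac{2 t^{3}}{3}}}{8}, which equals f(t).

F(t) = \frac{3 \left(- 2 t^{5} + \frac{2 t^{3}}{3} + \frac{t}{2}\right) e^{\frac{2 t^{3}}{3} - t + 2}}{4} + C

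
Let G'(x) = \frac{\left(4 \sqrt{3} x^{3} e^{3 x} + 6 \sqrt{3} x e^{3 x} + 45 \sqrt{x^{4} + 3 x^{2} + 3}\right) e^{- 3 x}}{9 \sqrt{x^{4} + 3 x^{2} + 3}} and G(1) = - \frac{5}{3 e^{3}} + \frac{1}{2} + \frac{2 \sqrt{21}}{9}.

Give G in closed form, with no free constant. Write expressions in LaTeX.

Any candidate G(x) must reproduce the stated G'(x) exactly.
A general antiderivative is \frac{2 \sqrt{\frac{x^{4}}{3} + x^{2} + 1}}{3} - \frac{5 e^{- 3 x}}{3} + C.
The condition gives C = - \frac{5}{3 e^{3}} + \frac{1}{2} + \frac{2 \sqrt{21}}{9} - (- \frac{5}{3 e^{3}} + \frac{2 \sqrt{21}}{9}) = \frac{1}{2}.
So G(x) = \frac{2 \sqrt{\frac{x^{4}}{3} + x^{2} + 1}}{3} + \frac{1}{2} - \frac{5 e^{- 3 x}}{3}.
Check: d/dx[\frac{2 \sqrt{\frac{x^{4}}{3} + x^{2} + 1}}{3} + \frac{1}{2} - \frac{5 e^{- 3 x}}{3}] = \frac{\left(4 \sqrt{3} x^{3} e^{3 x} + 6 \sqrt{3} x e^{3 x} + 45 \sqrt{x^{4} + 3 x^{2} + 3}\right) e^{- 3 x}}{9 \sqrt{x^{4} + 3 x^{2} + 3}} = G'(x).

G(x) = \frac{2 \sqrt{\frac{x^{4}}{3} + x^{2} + 1}}{3} + \frac{1}{2} - \frac{5 e^{- 3 x}}{3}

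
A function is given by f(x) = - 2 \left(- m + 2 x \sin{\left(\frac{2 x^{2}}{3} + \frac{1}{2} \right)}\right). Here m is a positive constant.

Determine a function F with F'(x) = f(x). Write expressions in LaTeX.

For F(x) to be correct the identity F'(x) - f(x) = 0 must hold.
Check: d/dx[2 m x + 3 \cos{\left(\frac{2 x^{2}}{3} + \frac{1}{2} \right)}] = 2 m - 4 x \sin{\left(\frac{2 x^{2}}{3} + \frac{1}{2} \right)}, which equals f(x).

An antiderivative is F(x) = 2 m x + 3 \cos{\left(\frac{2 x^{2}}{3} + \frac{1}{2} \right)}.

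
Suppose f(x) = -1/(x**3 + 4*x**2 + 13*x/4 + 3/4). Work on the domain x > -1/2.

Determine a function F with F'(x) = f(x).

Factor the denominator ((x + 3)*(2*x + 1)**2) and decompose: f = 8/(25*(2*x + 1)) - 8/(5*(2*x + 1)**2) - 4/(25*(x + 3)); each piece integrates to a log, atan, or power term.
Check: d/dx[4*((2*x + 1)*log(x + 1/2) - (2*x + 1)*log(x + 3) + 5)/(25*(2*x + 1))] = -4/(4*x**3 + 16*x**2 + 13*x + 3), which equals f(x).

An antiderivative is F(x) = 4*((2*x + 1)*log(x + 1/2) - (2*x + 1)*log(x + 3) + 5)/(25*(2*x + 1)).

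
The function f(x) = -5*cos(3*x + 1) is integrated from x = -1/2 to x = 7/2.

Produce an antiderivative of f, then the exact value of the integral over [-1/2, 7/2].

Antiderivative: F(x) = -5*sin(3*x + 1)/3; value = -5*sin(1/2)/3 - 5*sin(23/2)/3

Whatever form F(x) takes, F'(x) = f(x) is non-negotiable.
F(x) = -5*sin(3*x + 1)/3 is an antiderivative of f.
Check: d/dx[-5*sin(3*x + 1)/3] = -5*cos(3*x + 1) = f(x).
F(7/2) = -5*sin(23/2)/3; F(-1/2) = 5*sin(1/2)/3.
Integral = F(7/2) - F(-1/2) = -5*sin(1/2)/3 - 5*sin(23/2)/3.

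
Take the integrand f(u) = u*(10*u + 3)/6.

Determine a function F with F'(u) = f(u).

An antiderivative is F(u) = 5*u**3/9 + u**2/4.

Recover f(u) by differentiating a candidate F(u); any mismatch rules it out.
Check: d/du[5*u**3/9 + u**2/4] = 5*u**2/3 + u/2, which equals f(u).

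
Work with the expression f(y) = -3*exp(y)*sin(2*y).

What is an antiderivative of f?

An antiderivative is F(y) = -3*exp(y)*sin(2*y)/5 + 6*exp(y)*cos(2*y)/5.

A candidate is checked by its d/dy: the result must match f(y).
Check: d/dy[-3*exp(y)*sin(2*y)/5 + 6*exp(y)*cos(2*y)/5] = -3*exp(y)*sin(2*y) = f(y).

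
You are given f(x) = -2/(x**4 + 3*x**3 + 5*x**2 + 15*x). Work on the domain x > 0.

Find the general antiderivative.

The denominator factors as x*(x + 3)*(x**2 + 5); partial fractions split f into directly integrable pieces: (3*x + 5)/(35*(x**2 + 5)) + 1/(21*(x + 3)) - 2/(15*x).
Check: d/dx[(-28*log(x) + 10*log(x + 3) + 9*log(x**2 + 5) + 6*sqrt(5)*atan(sqrt(5)*x/5))/210] = -2/(x**4 + 3*x**3 + 5*x**2 + 15*x) = f(x).

F(x) = (-28*log(x) + 10*log(x + 3) + 9*log(x**2 + 5) + 6*sqrt(5)*atan(sqrt(5)*x/5))/210 + C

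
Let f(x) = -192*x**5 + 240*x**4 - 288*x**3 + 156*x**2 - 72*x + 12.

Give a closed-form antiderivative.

f matches the chain-rule pattern g'(h)*h' with inner function h(x) = 2*x**2 - x + 1; substituting u = h(x) collapses the integral.
Check: d/dx[-4*(2*x**2 - x + 1)**3] = -192*x**5 + 240*x**4 - 288*x**3 + 156*x**2 - 72*x + 12 = f(x).

An antiderivative is F(x) = -4*(2*x**2 - x + 1)**3.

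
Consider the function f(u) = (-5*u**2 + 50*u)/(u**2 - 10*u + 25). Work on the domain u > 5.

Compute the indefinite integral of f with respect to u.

Recognize the product-rule pattern: f = v'r + vr' with v = -5*u**2, r = 1/(u - 5), so integration by parts undoes it.
Check: d/du[-5*u**2/(u - 5)] = (-5*u**2 + 50*u)/(u**2 - 10*u + 25) = f(u).

F(u) = -5*u**2/(u - 5) + C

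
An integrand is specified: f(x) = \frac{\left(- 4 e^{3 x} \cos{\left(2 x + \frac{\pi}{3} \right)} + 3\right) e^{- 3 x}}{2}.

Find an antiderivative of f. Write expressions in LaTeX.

An antiderivative is F(x) = \frac{\left(- 2 e^{3 x} \sin{\left(2 x + \frac{\pi}{3} \right)} - 1\right) e^{- 3 x}}{2}.

A candidate is checked by its d/dx: the result must match f(x).
Check: d/dx[\frac{\left(- 2 e^{3 x} \sin{\left(2 x + \frac{\pi}{3} \right)} - 1\right) e^{- 3 x}}{2}] = \frac{\left(- 4 e^{3 x} \cos{\left(2 x + \frac{\pi}{3} \right)} + 3\right) e^{- 3 x}}{2} = f(x).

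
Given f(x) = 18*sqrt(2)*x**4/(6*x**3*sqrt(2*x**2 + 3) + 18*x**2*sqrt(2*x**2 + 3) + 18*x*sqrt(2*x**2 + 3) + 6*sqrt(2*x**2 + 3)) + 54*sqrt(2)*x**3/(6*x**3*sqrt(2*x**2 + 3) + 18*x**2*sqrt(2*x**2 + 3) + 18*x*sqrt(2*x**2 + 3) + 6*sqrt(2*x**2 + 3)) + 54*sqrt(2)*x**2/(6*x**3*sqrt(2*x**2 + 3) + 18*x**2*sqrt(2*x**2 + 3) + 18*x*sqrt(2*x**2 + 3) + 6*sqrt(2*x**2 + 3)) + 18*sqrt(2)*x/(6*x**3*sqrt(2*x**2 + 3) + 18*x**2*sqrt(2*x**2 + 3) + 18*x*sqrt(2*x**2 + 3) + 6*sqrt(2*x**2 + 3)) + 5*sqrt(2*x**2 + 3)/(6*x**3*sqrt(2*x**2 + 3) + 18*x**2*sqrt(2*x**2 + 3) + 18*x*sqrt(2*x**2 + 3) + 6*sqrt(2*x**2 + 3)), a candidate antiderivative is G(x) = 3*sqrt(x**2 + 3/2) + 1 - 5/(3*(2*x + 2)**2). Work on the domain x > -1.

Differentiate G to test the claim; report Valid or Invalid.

d/dx[G] = (18*sqrt(2)*x**4 + 54*sqrt(2)*x**3 + 54*sqrt(2)*x**2 + 18*sqrt(2)*x + 5*sqrt(2*x**2 + 3))/(6*x**3*sqrt(2*x**2 + 3) + 18*x**2*sqrt(2*x**2 + 3) + 18*x*sqrt(2*x**2 + 3) + 6*sqrt(2*x**2 + 3))
This equals f(x) exactly, so the claim holds.

Valid - the claim checks out under differentiation.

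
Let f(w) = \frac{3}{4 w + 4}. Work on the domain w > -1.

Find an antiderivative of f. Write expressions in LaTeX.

Any candidate F(w) must reproduce f(w) exactly when differentiated.
Check: d/dw[\frac{3 \log{\left(w + 1 \right)}}{4}] = \frac{3}{4 w + 4} = f(w).

An antiderivative is F(w) = \frac{3 \log{\left(w + 1 \right)}}{4}.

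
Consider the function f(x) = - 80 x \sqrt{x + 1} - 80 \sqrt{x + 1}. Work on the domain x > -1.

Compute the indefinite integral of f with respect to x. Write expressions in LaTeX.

The integrand splits into summands that can be handled one at a time.
Check: d/dx[- 32 \left(x + 1\right)^{\frac{5}{2}}] = - 80 x \sqrt{x + 1} - 80 \sqrt{x + 1} = f(x).

F(x) = - 32 \left(x + 1\right)^{\frac{5}{2}} + C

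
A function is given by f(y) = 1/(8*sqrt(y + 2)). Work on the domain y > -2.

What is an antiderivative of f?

An antiderivative is F(y) = sqrt(y + 2)/4.

Any candidate F(y) must reproduce f(y) exactly when differentiated.
Check: d/dy[sqrt(y + 2)/4] = 1/(8*sqrt(y + 2)) = f(y).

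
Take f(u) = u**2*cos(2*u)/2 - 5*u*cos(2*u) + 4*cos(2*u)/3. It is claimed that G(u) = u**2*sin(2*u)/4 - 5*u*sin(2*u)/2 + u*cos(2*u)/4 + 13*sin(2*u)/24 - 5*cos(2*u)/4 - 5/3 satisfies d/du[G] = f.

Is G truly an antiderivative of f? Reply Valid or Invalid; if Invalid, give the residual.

Valid - differentiating G returns exactly f.

d/du[G] = u**2*cos(2*u)/2 - 5*u*cos(2*u) + 4*cos(2*u)/3
This equals f(u) exactly, so the claim holds.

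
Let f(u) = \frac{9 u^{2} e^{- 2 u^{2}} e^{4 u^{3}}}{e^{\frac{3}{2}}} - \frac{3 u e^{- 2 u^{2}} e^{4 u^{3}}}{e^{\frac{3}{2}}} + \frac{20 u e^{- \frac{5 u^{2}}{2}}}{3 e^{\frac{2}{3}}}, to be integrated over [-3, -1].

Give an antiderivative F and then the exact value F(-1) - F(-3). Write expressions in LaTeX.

The integrand splits into summands that can be handled one at a time.
F(u) = \frac{\left(9 e^{\frac{2}{3}} e^{\frac{5 u^{2}}{2}} - 16 e^{\frac{3}{2}} e^{2 u^{2}} e^{- 4 u^{3}}\right) e^{- \frac{9 u^{2}}{2}} e^{4 u^{3}}}{12 e^{\frac{13}{6}}} is an antiderivative of f.
Check: d/du[\frac{\left(9 e^{\frac{2}{3}} e^{\frac{5 u^{2}}{2}} - 16 e^{\frac{3}{2}} e^{2 u^{2}} e^{- 4 u^{3}}\right) e^{- \frac{9 u^{2}}{2}} e^{4 u^{3}}}{12 e^{\frac{13}{6}}}] = \frac{\left(27 u^{2} e^{\frac{2}{3}} e^{\frac{5 u^{2}}{2}} e^{4 u^{3}} - 9 u e^{\frac{2}{3}} e^{\frac{5 u^{2}}{2}} e^{4 u^{3}} + 20 u e^{\frac{3}{2}} e^{2 u^{2}}\right) e^{- \frac{9 u^{2}}{2}}}{3 e^{\frac{13}{6}}}, which equals f(u).
F(-1) = - \frac{4}{3 e^{\frac{19}{6}}} + \frac{3}{4 e^{\frac{15}{2}}}; F(-3) = - \frac{4}{3 e^{\frac{139}{6}}} + \frac{3}{4 e^{\frac{255}{2}}}.
Integral = F(-1) - F(-3) = - \frac{4}{3 e^{\frac{19}{6}}} - \frac{3}{4 e^{\frac{255}{2}}} + \frac{4}{3 e^{\frac{139}{6}}} + \frac{3}{4 e^{\frac{15}{2}}}.

Antiderivative: F(u) = \frac{\left(9 e^{\frac{2}{3}} e^{\frac{5 u^{2}}{2}} - 16 e^{\frac{3}{2}} e^{2 u^{2}} e^{- 4 u^{3}}\right) e^{- \frac{9 u^{2}}{2}} e^{4 u^{3}}}{12 e^{\frac{13}{6}}}; value = - \frac{4}{3 e^{\frac{19}{6}}} - \frac{3}{4 e^{\frac{255}{2}}} + \frac{4}{3 e^{\frac{139}{6}}} + \frac{3}{4 e^{\frac{15}{2}}}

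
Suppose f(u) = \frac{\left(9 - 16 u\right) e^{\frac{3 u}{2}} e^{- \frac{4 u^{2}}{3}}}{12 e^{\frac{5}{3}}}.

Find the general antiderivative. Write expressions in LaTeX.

F(u) = \frac{e^{\frac{3 u}{2}} e^{- \frac{4 u^{2}}{3}}}{2 e^{\frac{5}{3}}} + C

The substitution w = - \frac{4 u^{2}}{3} + \frac{3 u}{2} - \frac{5}{3} works: f is exactly (dF/dw)*(dw/du) for that inner function.
Check: d/du[\frac{e^{\frac{3 u}{2}} e^{- \frac{4 u^{2}}{3}}}{2 e^{\frac{5}{3}}}] = \frac{\left(- 16 u e^{\frac{3 u}{2}} + 9 e^{\frac{3 u}{2}}\right) e^{- \frac{4 u^{2}}{3}}}{12 e^{\frac{5}{3}}}, which equals f(u).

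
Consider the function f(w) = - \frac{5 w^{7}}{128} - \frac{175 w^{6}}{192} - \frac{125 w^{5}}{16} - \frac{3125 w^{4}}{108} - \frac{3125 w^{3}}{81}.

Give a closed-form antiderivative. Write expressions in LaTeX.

An antiderivative is F(w) = - \frac{5 w^{4} \left(3 w + 20\right)^{4}}{82944}.

f matches the chain-rule pattern g'(h)*h' with inner function h(w) = - \frac{w^{2}}{4} - \frac{5 w}{3}; substituting u = h(w) collapses the integral.
Check: d/dw[- \frac{5 w^{4} \left(3 w + 20\right)^{4}}{82944}] = - \frac{5 w^{7}}{128} - \frac{175 w^{6}}{192} - \frac{125 w^{5}}{16} - \frac{3125 w^{4}}{108} - \frac{3125 w^{3}}{81} = f(w).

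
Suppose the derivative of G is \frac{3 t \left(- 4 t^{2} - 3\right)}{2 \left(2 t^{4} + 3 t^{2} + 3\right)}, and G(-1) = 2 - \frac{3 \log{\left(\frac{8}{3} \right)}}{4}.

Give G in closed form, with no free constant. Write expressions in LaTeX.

G(t) = \frac{8 - 3 \log{\left(\frac{2 t^{4}}{3} + t^{2} + 1 \right)}}{4}

The substitution u = \frac{2 t^{4}}{3} + t^{2} + 1 works: G'(t) is exactly (dG/du)*(du/dt) for that inner function.
A general antiderivative is - \frac{3 \log{\left(\frac{2 t^{4}}{3} + t^{2} + 1 \right)}}{4} + C.
The condition gives C = 2 - \frac{3 \log{\left(\frac{8}{3} \right)}}{4} - (- \frac{3 \log{\left(\frac{8}{3} \right)}}{4}) = 2.
So G(t) = \frac{8 - 3 \log{\left(\frac{2 t^{4}}{3} + t^{2} + 1 \right)}}{4}.
Check: d/dt[\frac{8 - 3 \log{\left(\frac{2 t^{4}}{3} + t^{2} + 1 \right)}}{4}] = \frac{- 12 t^{3} - 9 t}{4 t^{4} + 6 t^{2} + 6}, which equals G'(t).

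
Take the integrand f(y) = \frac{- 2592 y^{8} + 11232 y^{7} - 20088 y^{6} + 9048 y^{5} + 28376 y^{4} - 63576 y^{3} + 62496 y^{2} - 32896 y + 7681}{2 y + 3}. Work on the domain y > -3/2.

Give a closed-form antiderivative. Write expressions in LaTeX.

An antiderivative is F(y) = - 162 y^{8} + 1080 y^{7} - 3564 y^{6} + 7320 y^{5} - 10178 y^{4} + 9760 y^{3} - 6336 y^{2} + 2560 y + \frac{\log{\left(2 y + 3 \right)}}{2}.

A first test for any F(y): its y-derivative must equal f(y) identically.
Check: d/dy[- 162 y^{8} + 1080 y^{7} - 3564 y^{6} + 7320 y^{5} - 10178 y^{4} + 9760 y^{3} - 6336 y^{2} + 2560 y + \frac{\log{\left(2 y + 3 \right)}}{2}] = \frac{- 2592 y^{8} + 11232 y^{7} - 20088 y^{6} + 9048 y^{5} + 28376 y^{4} - 63576 y^{3} + 62496 y^{2} - 32896 y + 7681}{2 y + 3} = f(y).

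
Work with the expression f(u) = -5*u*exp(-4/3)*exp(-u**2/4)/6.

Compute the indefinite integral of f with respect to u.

f matches the chain-rule pattern g'(h)*h' with inner function h(u) = -u**2/4 - 4/3; substituting w = h(u) collapses the integral.
Check: d/du[5*exp(-4/3)*exp(-u**2/4)/3] = -5*u*exp(-4/3)*exp(-u**2/4)/6 = f(u).

F(u) = 5*exp(-4/3)*exp(-u**2/4)/3 + C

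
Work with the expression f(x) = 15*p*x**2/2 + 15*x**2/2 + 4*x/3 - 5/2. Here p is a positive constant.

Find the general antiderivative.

Integrate term by term and add the pieces.
Check: d/dx[(15*p*x**3 + 15*x**3 + 4*x**2 - 15*x + 6)/6] = 15*p*x**2/2 + 15*x**2/2 + 4*x/3 - 5/2 = f(x).

F(x) = (15*p*x**3 + 15*x**3 + 4*x**2 - 15*x + 6)/6 + C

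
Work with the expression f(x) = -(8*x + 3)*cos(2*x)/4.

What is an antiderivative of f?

A candidate is checked by its d/dx: the result must match f(x).
Check: d/dx[-x*sin(2*x) - 3*sin(2*x)/8 - cos(2*x)/2] = -2*x*cos(2*x) - 3*cos(2*x)/4, which equals f(x).

An antiderivative is F(x) = -x*sin(2*x) - 3*sin(2*x)/8 - cos(2*x)/2.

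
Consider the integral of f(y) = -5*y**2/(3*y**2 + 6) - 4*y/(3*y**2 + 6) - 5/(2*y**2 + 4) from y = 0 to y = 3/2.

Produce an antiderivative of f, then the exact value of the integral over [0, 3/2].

Antiderivative: F(y) = -(20*y + 8*log(y**2 + 2) - 5*sqrt(2)*atan(sqrt(2)*y/2))/12; value = -5/2 - 2*log(17/4)/3 + 2*log(2)/3 + 5*sqrt(2)*atan(3*sqrt(2)/4)/12

Integrate term by term and add the pieces.
F(y) = -(20*y + 8*log(y**2 + 2) - 5*sqrt(2)*atan(sqrt(2)*y/2))/12 is an antiderivative of f.
Check: d/dy[-(20*y + 8*log(y**2 + 2) - 5*sqrt(2)*atan(sqrt(2)*y/2))/12] = (-10*y**2 - 8*y - 15)/(6*y**2 + 12), which equals f(y).
F(3/2) = -5/2 - 2*log(17/4)/3 + 5*sqrt(2)*atan(3*sqrt(2)/4)/12; F(0) = -2*log(2)/3.
Integral = F(3/2) - F(0) = -5/2 - 2*log(17/4)/3 + 2*log(2)/3 + 5*sqrt(2)*atan(3*sqrt(2)/4)/12.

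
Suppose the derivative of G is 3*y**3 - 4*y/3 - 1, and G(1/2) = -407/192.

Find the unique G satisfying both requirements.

Integrate term by term and add the pieces.
A general antiderivative is 3*y**4/4 - 2*y**2/3 - y - 2 + C.
The condition gives C = -407/192 - (-503/192) = 1/2.
So G(y) = (9*y**4 - 8*y**2 - 12*y - 18)/12.
Check: d/dy[(9*y**4 - 8*y**2 - 12*y - 18)/12] = 3*y**3 - 4*y/3 - 1 = G'(y).

G(y) = (9*y**4 - 8*y**2 - 12*y - 18)/12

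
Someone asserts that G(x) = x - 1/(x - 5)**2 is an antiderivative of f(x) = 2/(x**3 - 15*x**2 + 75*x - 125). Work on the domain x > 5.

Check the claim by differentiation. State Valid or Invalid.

Invalid: d/dx[G] - f = 1, which is not 0.

d/dx[G] = (x**3 - 15*x**2 + 75*x - 123)/(x**3 - 15*x**2 + 75*x - 125)
d/dx[G] - f(x) = 1 != 0.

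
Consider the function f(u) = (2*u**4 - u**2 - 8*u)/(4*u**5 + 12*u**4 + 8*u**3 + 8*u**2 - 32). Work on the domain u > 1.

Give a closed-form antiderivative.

Factor the denominator (4*(u - 1)*(u + 2)**2*(u**2 + 2)) and decompose: f = (25*u - 17)/(108*(u**2 + 2)) + 1/(3*(u + 2)) - 11/(18*(u + 2)**2) - 7/(108*(u - 1)); each piece integrates to a log, atan, or power term.
Check: d/du[(-14*u*log(u - 1) + 72*u*log(u + 2) + 25*u*log(u**2 + 2) - 17*sqrt(2)*u*atan(sqrt(2)*u/2) - 28*log(u - 1) + 144*log(u + 2) + 50*log(u**2 + 2) - 34*sqrt(2)*atan(sqrt(2)*u/2) + 132)/(216*u + 432)] = (2*u**4 - u**2 - 8*u)/(4*u**5 + 12*u**4 + 8*u**3 + 8*u**2 - 32) = f(u).

An antiderivative is F(u) = (-14*u*log(u - 1) + 72*u*log(u + 2) + 25*u*log(u**2 + 2) - 17*sqrt(2)*u*atan(sqrt(2)*u/2) - 28*log(u - 1) + 144*log(u + 2) + 50*log(u**2 + 2) - 34*sqrt(2)*atan(sqrt(2)*u/2) + 132)/(216*u + 432).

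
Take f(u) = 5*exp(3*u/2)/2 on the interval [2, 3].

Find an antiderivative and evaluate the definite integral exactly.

Check any antiderivative F(u) by computing F'(u) and comparing it with f(u).
F(u) = 5*exp(3*u/2)/3 is an antiderivative of f.
Check: d/du[5*exp(3*u/2)/3] = 5*exp(3*u/2)/2 = f(u).
F(3) = 5*exp(9/2)/3; F(2) = 5*exp(3)/3.
Integral = F(3) - F(2) = -5*exp(3)/3 + 5*exp(9/2)/3.

Antiderivative: F(u) = 5*exp(3*u/2)/3; value = -5*exp(3)/3 + 5*exp(9/2)/3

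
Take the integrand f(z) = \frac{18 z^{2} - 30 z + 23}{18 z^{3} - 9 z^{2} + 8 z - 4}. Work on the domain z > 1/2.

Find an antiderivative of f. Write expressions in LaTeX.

Check any antiderivative F(z) by computing F'(z) and comparing it with f(z).
Check: d/dz[\log{\left(2 z - 1 \right)} - \frac{5 \operatorname{atan}{\left(\frac{3 z}{2} \right)}}{2}] = \frac{18 z^{2} - 30 z + 23}{18 z^{3} - 9 z^{2} + 8 z - 4} = f(z).

An antiderivative is F(z) = \log{\left(2 z - 1 \right)} - \frac{5 \operatorname{atan}{\left(\frac{3 z}{2} \right)}}{2}.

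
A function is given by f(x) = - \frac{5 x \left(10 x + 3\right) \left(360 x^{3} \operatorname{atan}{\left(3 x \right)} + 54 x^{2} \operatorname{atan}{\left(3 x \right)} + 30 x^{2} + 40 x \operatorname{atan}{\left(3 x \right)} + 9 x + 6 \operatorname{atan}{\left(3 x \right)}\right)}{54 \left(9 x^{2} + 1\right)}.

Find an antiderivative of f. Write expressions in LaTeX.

An antiderivative is F(x) = - \frac{10 \left(\frac{5 x^{2}}{3} + \frac{x}{2}\right)^{2} \operatorname{atan}{\left(3 x \right)}}{3}.

f has the shape u'v + uv' for u = - \frac{10 \left(\frac{5 x^{2}}{3} + \frac{x}{2}\right)^{2}}{3} and v = \operatorname{atan}{\left(3 x \right)} — it is the derivative of the product u*v.
Check: d/dx[- \frac{10 \left(\frac{5 x^{2}}{3} + \frac{x}{2}\right)^{2} \operatorname{atan}{\left(3 x \right)}}{3}] = \frac{- 18000 x^{5} \operatorname{atan}{\left(3 x \right)} - 8100 x^{4} \operatorname{atan}{\left(3 x \right)} - 1500 x^{4} - 2810 x^{3} \operatorname{atan}{\left(3 x \right)} - 900 x^{3} - 900 x^{2} \operatorname{atan}{\left(3 x \right)} - 135 x^{2} - 90 x \operatorname{atan}{\left(3 x \right)}}{486 x^{2} + 54}, which equals f(x).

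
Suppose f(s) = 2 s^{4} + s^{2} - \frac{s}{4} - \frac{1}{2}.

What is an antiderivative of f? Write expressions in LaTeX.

An antiderivative is F(s) = \frac{2 s^{5}}{5} + \frac{s^{3}}{3} - \frac{s^{2}}{8} - \frac{s}{2}.

Integrate term by term and add the pieces.
Check: d/ds[\frac{2 s^{5}}{5} + \frac{s^{3}}{3} - \frac{s^{2}}{8} - \frac{s}{2}] = 2 s^{4} + s^{2} - \frac{s}{4} - \frac{1}{2} = f(s).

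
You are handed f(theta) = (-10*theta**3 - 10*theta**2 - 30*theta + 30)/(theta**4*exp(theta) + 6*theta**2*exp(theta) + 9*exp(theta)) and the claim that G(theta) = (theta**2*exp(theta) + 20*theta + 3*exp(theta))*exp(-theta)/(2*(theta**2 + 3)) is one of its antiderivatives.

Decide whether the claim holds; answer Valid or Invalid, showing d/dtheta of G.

d/dtheta[G] = (-10*theta**3 - 10*theta**2 - 30*theta + 30)/(theta**4*exp(theta) + 6*theta**2*exp(theta) + 9*exp(theta))
This equals f(theta) exactly, so the claim holds.

Valid - the claim checks out under differentiation.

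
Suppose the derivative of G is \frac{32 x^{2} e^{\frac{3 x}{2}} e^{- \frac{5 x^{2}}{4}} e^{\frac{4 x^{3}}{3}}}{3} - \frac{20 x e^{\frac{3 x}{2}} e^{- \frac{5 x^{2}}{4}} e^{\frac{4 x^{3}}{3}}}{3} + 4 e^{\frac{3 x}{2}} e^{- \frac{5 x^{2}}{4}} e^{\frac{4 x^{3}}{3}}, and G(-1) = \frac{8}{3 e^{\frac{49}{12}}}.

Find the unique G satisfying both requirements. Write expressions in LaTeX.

Recognize the product-rule pattern: G'(x) = u'v + uv' with u = \frac{8 e^{- x}}{3}, v = e^{\frac{4 x^{3}}{3} - \frac{5 x^{2}}{4} + \frac{5 x}{2}}, so integration by parts undoes it.
A general antiderivative is \frac{8 e^{- x} e^{\frac{4 x^{3}}{3} - \frac{5 x^{2}}{4} + \frac{5 x}{2}}}{3} + C.
The condition gives C = \frac{8}{3 e^{\frac{49}{12}}} - (\frac{8}{3 e^{\frac{49}{12}}}) = 0.
So G(x) = \frac{8 e^{- x} e^{\frac{4 x^{3}}{3} - \frac{5 x^{2}}{4} + \frac{5 x}{2}}}{3}.
Check: d/dx[\frac{8 e^{- x} e^{\frac{4 x^{3}}{3} - \frac{5 x^{2}}{4} + \frac{5 x}{2}}}{3}] = \frac{\left(32 x^{2} e^{\frac{5 x}{2}} e^{- \frac{5 x^{2}}{4}} e^{\frac{4 x^{3}}{3}} - 20 x e^{\frac{5 x}{2}} e^{- \frac{5 x^{2}}{4}} e^{\frac{4 x^{3}}{3}} + 12 e^{\frac{5 x}{2}} e^{- \frac{5 x^{2}}{4}} e^{\frac{4 x^{3}}{3}}\right) e^{- x}}{3}, which equals G'(x).

G(x) = \frac{8 e^{- x} e^{\frac{4 x^{3}}{3} - \frac{5 x^{2}}{4} + \frac{5 x}{2}}}{3}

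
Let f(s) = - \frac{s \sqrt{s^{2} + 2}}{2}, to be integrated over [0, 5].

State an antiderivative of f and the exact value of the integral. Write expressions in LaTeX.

Antiderivative: F(s) = \frac{\left(- s^{2} - 2\right) \sqrt{s^{2} + 2}}{6}; value = - \frac{27 \sqrt{3}}{2} + \frac{\sqrt{2}}{3}

f has the shape u'v + uv' for u = \frac{\sqrt{s^{2} + 2}}{4} and v = - \frac{2 s^{2}}{3} - \frac{4}{3} — it is the derivative of the product u*v.
F(s) = \frac{\left(- s^{2} - 2\right) \sqrt{s^{2} + 2}}{6} is an antiderivative of f.
Check: d/ds[\frac{\left(- s^{2} - 2\right) \sqrt{s^{2} + 2}}{6}] = - \frac{s \sqrt{s^{2} + 2}}{2} = f(s).
F(5) = - \frac{27 \sqrt{3}}{2}; F(0) = - \frac{\sqrt{2}}{3}.
Integral = F(5) - F(0) = - \frac{27 \sqrt{3}}{2} + \frac{\sqrt{2}}{3}.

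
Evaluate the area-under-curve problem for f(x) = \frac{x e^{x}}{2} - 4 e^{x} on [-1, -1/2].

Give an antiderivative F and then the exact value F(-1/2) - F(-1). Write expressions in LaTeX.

Recognize the product-rule pattern: f = u'v + uv' with u = \frac{x}{2} - \frac{9}{2}, v = e^{x}, so integration by parts undoes it.
F(x) = \frac{\left(x - 9\right) e^{x}}{2} is an antiderivative of f.
Check: d/dx[\frac{\left(x - 9\right) e^{x}}{2}] = \frac{x e^{x}}{2} - 4 e^{x} = f(x).
F(-1/2) = - \frac{19}{4 e^{\frac{1}{2}}}; F(-1) = - \frac{5}{e}.
Integral = F(-1/2) - F(-1) = - \frac{19}{4 e^{\frac{1}{2}}} + \frac{5}{e}.

Antiderivative: F(x) = \frac{\left(x - 9\right) e^{x}}{2}; value = - \frac{19}{4 e^{\frac{1}{2}}} + \frac{5}{e}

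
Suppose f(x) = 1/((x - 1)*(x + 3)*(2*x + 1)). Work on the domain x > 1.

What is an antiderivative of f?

The denominator factors as (x - 1)*(x + 3)*(2*x + 1); partial fractions split f into directly integrable pieces: -4/(15*(2*x + 1)) + 1/(20*(x + 3)) + 1/(12*(x - 1)).
Check: d/dx[(5*log(x - 1) - 8*log(x + 1/2) + 3*log(x + 3))/60] = 1/(2*x**3 + 5*x**2 - 4*x - 3), which equals f(x).

An antiderivative is F(x) = (5*log(x - 1) - 8*log(x + 1/2) + 3*log(x + 3))/60.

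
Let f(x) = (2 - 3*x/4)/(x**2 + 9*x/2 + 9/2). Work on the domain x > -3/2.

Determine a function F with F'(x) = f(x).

An antiderivative is F(x) = 25*log(x + 3/2)/12 - 17*log(x + 3)/6.

The denominator factors as 2*(x + 3)*(2*x + 3); partial fractions split f into directly integrable pieces: 25/(6*(2*x + 3)) - 17/(6*(x + 3)).
Check: d/dx[25*log(x + 3/2)/12 - 17*log(x + 3)/6] = (8 - 3*x)/(4*x**2 + 18*x + 18), which equals f(x).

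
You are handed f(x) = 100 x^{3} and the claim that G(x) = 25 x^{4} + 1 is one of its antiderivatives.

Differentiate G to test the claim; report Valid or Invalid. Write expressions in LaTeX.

Valid - differentiating G returns exactly f.

d/dx[G] = 100 x^{3}
This equals f(x) exactly, so the claim holds.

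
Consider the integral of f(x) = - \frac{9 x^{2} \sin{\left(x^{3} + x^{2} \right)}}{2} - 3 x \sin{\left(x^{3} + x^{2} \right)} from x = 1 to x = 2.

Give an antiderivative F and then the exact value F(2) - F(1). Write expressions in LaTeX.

f matches the chain-rule pattern g'(h)*h' with inner function h(x) = x^{3} + x^{2}; substituting u = h(x) collapses the integral.
F(x) = \frac{3 \cos{\left(x^{3} + x^{2} \right)}}{2} is an antiderivative of f.
Check: d/dx[\frac{3 \cos{\left(x^{3} + x^{2} \right)}}{2}] = - \frac{9 x^{2} \sin{\left(x^{3} + x^{2} \right)}}{2} - 3 x \sin{\left(x^{3} + x^{2} \right)} = f(x).
F(2) = \frac{3 \cos{\left(12 \right)}}{2}; F(1) = \frac{3 \cos{\left(2 \right)}}{2}.
Integral = F(2) - F(1) = - \frac{3 \cos{\left(2 \right)}}{2} + \frac{3 \cos{\left(12 \right)}}{2}.

Antiderivative: F(x) = \frac{3 \cos{\left(x^{3} + x^{2} \right)}}{2}; value = - \frac{3 \cos{\left(2 \right)}}{2} + \frac{3 \cos{\left(12 \right)}}{2}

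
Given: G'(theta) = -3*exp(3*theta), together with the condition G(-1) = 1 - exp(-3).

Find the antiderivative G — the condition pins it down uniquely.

Recover the given G'(theta) by differentiating a candidate G(theta); any mismatch rules it out.
A general antiderivative is -exp(3*theta) + C.
The condition gives C = 1 - exp(-3) - (-exp(-3)) = 1.
So G(theta) = 1 - exp(3*theta).
Check: d/dtheta[1 - exp(3*theta)] = -3*exp(3*theta) = G'(theta).

G(theta) = 1 - exp(3*theta)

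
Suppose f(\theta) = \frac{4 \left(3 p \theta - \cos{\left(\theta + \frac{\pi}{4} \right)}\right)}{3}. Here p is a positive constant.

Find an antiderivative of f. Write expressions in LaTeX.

Whatever form F(\theta) takes, F'(\theta) = f(\theta) is non-negotiable.
Check: d/d\theta[\frac{2 \left(3 p \theta^{2} - 2 \sin{\left(\theta + \frac{\pi}{4} \right)}\right)}{3}] = 4 p \theta - \frac{4 \cos{\left(\theta + \frac{\pi}{4} \right)}}{3}, which equals f(\theta).

An antiderivative is F(\theta) = \frac{2 \left(3 p \theta^{2} - 2 \sin{\left(\theta + \frac{\pi}{4} \right)}\right)}{3}.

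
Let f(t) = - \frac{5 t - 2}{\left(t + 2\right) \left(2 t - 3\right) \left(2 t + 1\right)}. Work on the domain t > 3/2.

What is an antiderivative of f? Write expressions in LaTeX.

An antiderivative is F(t) = - \frac{11 \log{\left(t - \frac{3}{2} \right)} + 21 \log{\left(t + \frac{1}{2} \right)} - 32 \log{\left(t + 2 \right)}}{56}.

The denominator factors as \left(t + 2\right) \left(2 t - 3\right) \left(2 t + 1\right); partial fractions split f into directly integrable pieces: - \frac{3}{4 \left(2 t + 1\right)} - \frac{11}{28 \left(2 t - 3\right)} + \frac{4}{7 \left(t + 2\right)}.
Check: d/dt[- \frac{11 \log{\left(t - \frac{3}{2} \right)} + 21 \log{\left(t + \frac{1}{2} \right)} - 32 \log{\left(t + 2 \right)}}{56}] = \frac{2 - 5 t}{4 t^{3} + 4 t^{2} - 11 t - 6}, which equals f(t).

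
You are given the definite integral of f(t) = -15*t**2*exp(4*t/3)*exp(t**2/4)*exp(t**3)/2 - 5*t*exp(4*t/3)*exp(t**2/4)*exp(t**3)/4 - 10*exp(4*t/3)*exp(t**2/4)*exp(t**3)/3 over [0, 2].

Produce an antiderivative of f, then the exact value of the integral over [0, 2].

Antiderivative: F(t) = -5*exp(4*t/3)*exp(t**2/4)*exp(t**3)/2; value = 5/2 - 5*exp(35/3)/2

f matches the chain-rule pattern g'(h)*h' with inner function h(t) = t**3 + t**2/4 + 4*t/3; substituting u = h(t) collapses the integral.
F(t) = -5*exp(4*t/3)*exp(t**2/4)*exp(t**3)/2 is an antiderivative of f.
Check: d/dt[-5*exp(4*t/3)*exp(t**2/4)*exp(t**3)/2] = -15*t**2*exp(4*t/3)*exp(t**2/4)*exp(t**3)/2 - 5*t*exp(4*t/3)*exp(t**2/4)*exp(t**3)/4 - 10*exp(4*t/3)*exp(t**2/4)*exp(t**3)/3 = f(t).
F(2) = -5*exp(35/3)/2; F(0) = -5/2.
Integral = F(2) - F(0) = 5/2 - 5*exp(35/3)/2.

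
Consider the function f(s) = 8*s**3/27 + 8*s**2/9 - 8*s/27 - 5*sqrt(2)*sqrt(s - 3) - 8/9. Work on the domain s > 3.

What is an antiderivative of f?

Integrate term by term and add the pieces.
Check: d/ds[-5*(2*s - 6)**(3/2)/3 + 2*(s**2/3 + 2*s/3 - 1)**2/3] = 8*s**3/27 + 8*s**2/9 - 8*s/27 - 5*sqrt(2)*sqrt(s - 3) - 8/9 = f(s).

An antiderivative is F(s) = -5*(2*s - 6)**(3/2)/3 + 2*(s**2/3 + 2*s/3 - 1)**2/3.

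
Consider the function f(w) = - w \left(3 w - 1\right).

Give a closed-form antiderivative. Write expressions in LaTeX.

Differentiate the proposed F(w) back; it has to land on f(w) exactly.
Check: d/dw[- w^{3} + \frac{w^{2}}{2}] = - 3 w^{2} + w, which equals f(w).

An antiderivative is F(w) = - w^{3} + \frac{w^{2}}{2}.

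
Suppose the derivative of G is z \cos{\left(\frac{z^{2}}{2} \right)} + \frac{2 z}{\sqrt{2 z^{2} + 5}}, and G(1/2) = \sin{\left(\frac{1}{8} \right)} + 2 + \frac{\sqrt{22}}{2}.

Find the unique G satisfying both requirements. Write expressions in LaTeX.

G(z) = \sqrt{2 z^{2} + 5} + \sin{\left(\frac{z^{2}}{2} \right)} + 2

The integrand splits into summands that can be handled one at a time.
A general antiderivative is \sqrt{2 z^{2} + 5} + \sin{\left(\frac{z^{2}}{2} \right)} + C.
The condition gives C = \sin{\left(\frac{1}{8} \right)} + 2 + \frac{\sqrt{22}}{2} - (\sin{\left(\frac{1}{8} \right)} + \frac{\sqrt{22}}{2}) = 2.
So G(z) = \sqrt{2 z^{2} + 5} + \sin{\left(\frac{z^{2}}{2} \right)} + 2.
Check: d/dz[\sqrt{2 z^{2} + 5} + \sin{\left(\frac{z^{2}}{2} \right)} + 2] = \frac{z \sqrt{2 z^{2} + 5} \cos{\left(\frac{z^{2}}{2} \right)} + 2 z}{\sqrt{2 z^{2} + 5}}, which equals G'(z).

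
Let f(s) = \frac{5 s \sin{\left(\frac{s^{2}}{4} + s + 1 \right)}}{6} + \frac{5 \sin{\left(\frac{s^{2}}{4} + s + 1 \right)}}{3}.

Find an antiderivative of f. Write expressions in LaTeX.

The substitution u = \frac{s^{2}}{4} + s + 1 works: f is exactly (dF/du)*(du/ds) for that inner function.
Check: d/ds[- \frac{5 \cos{\left(\frac{s^{2}}{4} + s + 1 \right)}}{3}] = \frac{5 s \sin{\left(\frac{s^{2}}{4} + s + 1 \right)}}{6} + \frac{5 \sin{\left(\frac{s^{2}}{4} + s + 1 \right)}}{3} = f(s).

An antiderivative is F(s) = - \frac{5 \cos{\left(\frac{s^{2}}{4} + s + 1 \right)}}{3}.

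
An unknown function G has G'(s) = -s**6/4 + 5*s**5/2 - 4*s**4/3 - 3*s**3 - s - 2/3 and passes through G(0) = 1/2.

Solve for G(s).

G(s) = -(15*s**7 - 175*s**6 + 112*s**5 + 315*s**4 + 210*s**2 + 280*s - 210)/420

Integrate term by term and add the pieces.
A general antiderivative is -s**7/28 + 5*s**6/12 - 4*s**5/15 - 3*s**4/4 - s**2/2 - 2*s/3 + C.
The condition gives C = 1/2 - (0) = 1/2.
So G(s) = -(15*s**7 - 175*s**6 + 112*s**5 + 315*s**4 + 210*s**2 + 280*s - 210)/420.
Check: d/ds[-(15*s**7 - 175*s**6 + 112*s**5 + 315*s**4 + 210*s**2 + 280*s - 210)/420] = -s**6/4 + 5*s**5/2 - 4*s**4/3 - 3*s**3 - s - 2/3 = G'(s).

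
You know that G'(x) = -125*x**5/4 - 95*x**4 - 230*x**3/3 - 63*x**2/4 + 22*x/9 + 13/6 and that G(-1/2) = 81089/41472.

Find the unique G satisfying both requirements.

Integrate term by term and add the pieces.
A general antiderivative is -x**5/4 + 5*x**4/4 - 5*x**3/4 - 3*x**2/2 + 5*x/2 + (-5*x**2/2 - 3*x + 1/3)**3/3 + 3/4 + C.
The condition gives C = 81089/41472 - (-1855/41472) = 2.
So G(x) = -125*x**6/24 - 19*x**5 - 115*x**4/6 - 21*x**3/4 + 11*x**2/9 + 13*x/6 + 895/324.
Check: d/dx[-125*x**6/24 - 19*x**5 - 115*x**4/6 - 21*x**3/4 + 11*x**2/9 + 13*x/6 + 895/324] = -125*x**5/4 - 95*x**4 - 230*x**3/3 - 63*x**2/4 + 22*x/9 + 13/6 = G'(x).

G(x) = -125*x**6/24 - 19*x**5 - 115*x**4/6 - 21*x**3/4 + 11*x**2/9 + 13*x/6 + 895/324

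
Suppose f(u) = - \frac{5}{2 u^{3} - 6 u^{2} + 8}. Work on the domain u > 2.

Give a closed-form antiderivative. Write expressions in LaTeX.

The denominator factors as 2 \left(u - 2\right)^{2} \left(u + 1\right); partial fractions split f into directly integrable pieces: - \frac{5}{18 \left(u + 1\right)} + \frac{5}{18 \left(u - 2\right)} - \frac{5}{6 \left(u - 2\right)^{2}}.
Check: d/du[\frac{5 \log{\left(u - 2 \right)}}{18} - \frac{5 \log{\left(u + 1 \right)}}{18} + \frac{5}{6 u - 12}] = - \frac{5}{2 u^{3} - 6 u^{2} + 8} = f(u).

An antiderivative is F(u) = \frac{5 \log{\left(u - 2 \right)}}{18} - \frac{5 \log{\left(u + 1 \right)}}{18} + \frac{5}{6 u - 12}.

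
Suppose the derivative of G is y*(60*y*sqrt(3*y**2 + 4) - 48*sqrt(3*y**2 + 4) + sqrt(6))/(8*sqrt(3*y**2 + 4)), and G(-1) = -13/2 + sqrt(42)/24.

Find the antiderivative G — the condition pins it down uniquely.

Any candidate G(y) must reproduce the stated G'(y) exactly.
A general antiderivative is 5*y**3/2 - 3*y**2 + sqrt(y**2/2 + 2/3)/4 + C.
The condition gives C = -13/2 + sqrt(42)/24 - (-11/2 + sqrt(42)/24) = -1.
So G(y) = 5*y**3/2 - 3*y**2 + sqrt(y**2/2 + 2/3)/4 - 1.
Check: d/dy[5*y**3/2 - 3*y**2 + sqrt(y**2/2 + 2/3)/4 - 1] = (60*y**2*sqrt(3*y**2 + 4) - 48*y*sqrt(3*y**2 + 4) + sqrt(6)*y)/(8*sqrt(3*y**2 + 4)), which equals G'(y).

G(y) = 5*y**3/2 - 3*y**2 + sqrt(y**2/2 + 2/3)/4 - 1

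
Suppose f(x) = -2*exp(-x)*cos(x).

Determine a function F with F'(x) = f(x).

An antiderivative F(x) passes only if d/dx[F] lands on f(x) exactly.
Check: d/dx[(-sin(x) + cos(x))*exp(-x)] = -2*exp(-x)*cos(x) = f(x).

An antiderivative is F(x) = (-sin(x) + cos(x))*exp(-x).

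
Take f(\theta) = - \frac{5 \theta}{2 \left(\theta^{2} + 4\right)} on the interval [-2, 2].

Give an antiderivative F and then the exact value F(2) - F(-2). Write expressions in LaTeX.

Antiderivative: F(\theta) = - \frac{5 \log{\left(\frac{\theta^{2}}{2} + 2 \right)}}{4}; value = 0

f matches the chain-rule pattern g'(h)*h' with inner function h(\theta) = \frac{\theta^{2}}{2} + 2; substituting u = h(\theta) collapses the integral.
F(\theta) = - \frac{5 \log{\left(\frac{\theta^{2}}{2} + 2 \right)}}{4} is an antiderivative of f.
Check: d/d\theta[- \frac{5 \log{\left(\frac{\theta^{2}}{2} + 2 \right)}}{4}] = - \frac{5 \theta}{2 \theta^{2} + 8}, which equals f(\theta).
F(2) = - \frac{5 \log{\left(4 \right)}}{4}; F(-2) = - \frac{5 \log{\left(4 \right)}}{4}.
Integral = F(2) - F(-2) = 0.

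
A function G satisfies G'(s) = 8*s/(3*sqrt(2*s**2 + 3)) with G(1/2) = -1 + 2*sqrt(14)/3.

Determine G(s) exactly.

G(s) = 4*sqrt(2*s**2 + 3)/3 - 1

G'(s) matches the chain-rule pattern g'(h)*h' with inner function h(s) = 2*s**2 + 3; substituting u = h(s) collapses the integral.
A general antiderivative is 4*sqrt(2*s**2 + 3)/3 + C.
The condition gives C = -1 + 2*sqrt(14)/3 - (2*sqrt(14)/3) = -1.
So G(s) = 4*sqrt(2*s**2 + 3)/3 - 1.
Check: d/ds[4*sqrt(2*s**2 + 3)/3 - 1] = 8*s/(3*sqrt(2*s**2 + 3)) = G'(s).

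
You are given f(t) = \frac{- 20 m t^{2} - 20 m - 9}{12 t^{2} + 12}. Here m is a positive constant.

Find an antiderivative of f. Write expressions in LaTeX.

A first test for any F(t): its t-derivative must equal f(t) identically.
Check: d/dt[\frac{- 20 m t - 9 \operatorname{atan}{\left(t \right)}}{12}] = \frac{- 20 m t^{2} - 20 m - 9}{12 t^{2} + 12} = f(t).

An antiderivative is F(t) = \frac{- 20 m t - 9 \operatorname{atan}{\left(t \right)}}{12}.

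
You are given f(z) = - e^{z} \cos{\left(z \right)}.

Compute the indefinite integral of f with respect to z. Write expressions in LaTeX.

Since d/dz undoes antidifferentiation here, F'(z) = f(z) is required of F(z).
Check: d/dz[\frac{\left(- \sin{\left(z \right)} - \cos{\left(z \right)}\right) e^{z}}{2}] = - e^{z} \cos{\left(z \right)} = f(z).

F(z) = \frac{\left(- \sin{\left(z \right)} - \cos{\left(z \right)}\right) e^{z}}{2} + C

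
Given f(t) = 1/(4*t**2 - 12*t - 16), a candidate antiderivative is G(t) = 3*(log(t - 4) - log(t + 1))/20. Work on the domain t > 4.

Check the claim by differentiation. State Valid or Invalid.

d/dt[G] = 3/(4*t**2 - 12*t - 16)
d/dt[G] - f(t) = 1/(2*t**2 - 6*t - 8) != 0.

Invalid: d/dt[G] - f = 1/(2*t**2 - 6*t - 8), which is not 0.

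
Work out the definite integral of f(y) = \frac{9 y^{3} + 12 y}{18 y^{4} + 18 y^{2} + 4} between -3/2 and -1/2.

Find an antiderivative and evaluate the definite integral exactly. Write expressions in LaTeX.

Since d/dy undoes antidifferentiation here, F'(y) = f(y) is required of F(y).
F(y) = - \frac{\log{\left(\frac{3 y^{2}}{2} + 1 \right)}}{2} + \frac{3 \log{\left(2 y^{2} + \frac{2}{3} \right)}}{4} is an antiderivative of f.
Check: d/dy[- \frac{\log{\left(\frac{3 y^{2}}{2} + 1 \right)}}{2} + \frac{3 \log{\left(2 y^{2} + \frac{2}{3} \right)}}{4}] = \frac{9 y^{3} + 12 y}{18 y^{4} + 18 y^{2} + 4} = f(y).
F(-1/2) = - \frac{\log{\left(\frac{11}{8} \right)}}{2} + \frac{3 \log{\left(\frac{7}{6} \right)}}{4}; F(-3/2) = - \frac{\log{\left(\frac{35}{8} \right)}}{2} + \frac{3 \log{\left(\frac{31}{6} \right)}}{4}.
Integral = F(-1/2) - F(-3/2) = - \frac{3 \log{\left(\frac{31}{6} \right)}}{4} - \frac{\log{\left(\frac{11}{8} \right)}}{2} + \frac{3 \log{\left(\frac{7}{6} \right)}}{4} + \frac{\log{\left(\frac{35}{8} \right)}}{2}.

Antiderivative: F(y) = - \frac{\log{\left(\frac{3 y^{2}}{2} + 1 \right)}}{2} + \frac{3 \log{\left(2 y^{2} + \frac{2}{3} \right)}}{4}; value = - \frac{3 \log{\left(\frac{31}{6} \right)}}{4} - \frac{\log{\left(\frac{11}{8} \right)}}{2} + \frac{3 \log{\left(\frac{7}{6} \right)}}{4} + \frac{\log{\left(\frac{35}{8} \right)}}{2}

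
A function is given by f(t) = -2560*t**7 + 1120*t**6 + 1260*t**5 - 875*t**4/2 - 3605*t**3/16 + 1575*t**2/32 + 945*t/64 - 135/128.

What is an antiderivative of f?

f matches the chain-rule pattern g'(h)*h' with inner function h(t) = 4*t**2 - t/2 - 3/4; substituting u = h(t) collapses the integral.
Check: d/dt[-320*t**8 + 160*t**7 + 210*t**6 - 175*t**5/2 - 3605*t**4/64 + 525*t**3/32 + 945*t**2/128 - 135*t/128] = -2560*t**7 + 1120*t**6 + 1260*t**5 - 875*t**4/2 - 3605*t**3/16 + 1575*t**2/32 + 945*t/64 - 135/128 = f(t).

An antiderivative is F(t) = -320*t**8 + 160*t**7 + 210*t**6 - 175*t**5/2 - 3605*t**4/64 + 525*t**3/32 + 945*t**2/128 - 135*t/128.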